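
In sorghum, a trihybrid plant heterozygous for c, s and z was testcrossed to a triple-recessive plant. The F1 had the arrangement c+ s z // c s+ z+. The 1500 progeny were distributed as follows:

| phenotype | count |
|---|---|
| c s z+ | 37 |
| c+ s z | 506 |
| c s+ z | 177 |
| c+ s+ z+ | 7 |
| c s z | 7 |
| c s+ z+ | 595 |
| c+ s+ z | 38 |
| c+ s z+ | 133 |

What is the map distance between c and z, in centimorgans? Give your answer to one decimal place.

21.6 centimorgans

The two rarest classes, c s z and c+ s+ z+, are the double crossovers. Comparing them with the parentals, only the c allele has switched, so c is the middle locus and the order is z – c – s.
Crossovers in the z–c interval produce the single-crossover classes c+ s z+ and c s+ z (133 + 177 = 310) plus the double crossovers (14).
RF(z–c) = (310 + 14) / 1500 = 324/1500 = 0.2160 → 21.6 centimorgans.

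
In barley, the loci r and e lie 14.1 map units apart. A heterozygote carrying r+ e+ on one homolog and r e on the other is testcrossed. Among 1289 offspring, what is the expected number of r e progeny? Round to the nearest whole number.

554

A map distance of 14.1 map units corresponds to a recombination frequency of 0.141.
The F1 is r+ e+ / r e, so r e is a parental gamete class with expected frequency (1 − r)/2 = 0.859/2 = 0.4295.
Expected number = 0.4295 × 1289 = 553.63 ≈ 554.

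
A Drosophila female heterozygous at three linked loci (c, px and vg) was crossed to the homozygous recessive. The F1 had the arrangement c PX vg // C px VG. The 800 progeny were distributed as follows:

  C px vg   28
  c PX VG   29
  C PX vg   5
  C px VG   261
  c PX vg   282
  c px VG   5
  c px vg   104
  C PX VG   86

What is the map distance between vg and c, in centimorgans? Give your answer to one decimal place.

8.4 centimorgans

The two rarest classes, C PX vg and c px VG, are the double crossovers. Comparing them with the parentals, only the c allele has switched, so c is the middle locus and the order is vg – c – px.
Crossovers in the vg–c interval produce the single-crossover classes c PX VG and C px vg (29 + 28 = 57) plus the double crossovers (10).
RF(vg–c) = (57 + 10) / 800 = 67/800 = 0.0838 → 8.4 centimorgans.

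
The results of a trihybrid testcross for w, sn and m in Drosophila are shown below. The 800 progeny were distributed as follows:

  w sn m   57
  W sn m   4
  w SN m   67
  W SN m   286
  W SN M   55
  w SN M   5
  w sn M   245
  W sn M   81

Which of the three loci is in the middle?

sn

The two most frequent reciprocal classes, W SN m and w sn M, are the parental types, so the F1 was W SN m / w sn M.
The two rarest classes, W sn m and w SN M, are the double crossovers. Comparing them with the parentals, only the sn allele has switched, so sn is the middle locus and the order is m – sn – w.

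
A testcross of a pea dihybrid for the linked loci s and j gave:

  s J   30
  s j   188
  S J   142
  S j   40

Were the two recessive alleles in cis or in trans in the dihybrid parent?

cis

The two most frequent classes are S J (142) and s j (188); these are the parental (non-recombinant) types.
So the F1 carried S J on one chromosome and s j on the other — the recessive alleles are on the same chromosome (cis / coupling).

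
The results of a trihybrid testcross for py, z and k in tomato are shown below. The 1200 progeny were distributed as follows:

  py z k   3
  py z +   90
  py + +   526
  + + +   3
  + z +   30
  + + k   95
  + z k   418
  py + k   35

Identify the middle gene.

The two most frequent reciprocal classes, py + + and + z k, are the parental types, so the F1 was py + + / + z k.
The two rarest classes, + + + and py z k, are the double crossovers. Comparing them with the parentals, only the py allele has switched, so py is the middle locus and the order is z – py – k.

py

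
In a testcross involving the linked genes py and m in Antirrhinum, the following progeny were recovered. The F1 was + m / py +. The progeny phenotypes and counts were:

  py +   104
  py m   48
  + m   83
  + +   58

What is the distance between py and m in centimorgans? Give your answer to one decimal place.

The recombinant classes are + + and py m: 58 + 48 = 106.
Recombination frequency = 106/293 = 0.3618 ≈ 36.2%, i.e. 36.2 centimorgans.

36.2 centimorgans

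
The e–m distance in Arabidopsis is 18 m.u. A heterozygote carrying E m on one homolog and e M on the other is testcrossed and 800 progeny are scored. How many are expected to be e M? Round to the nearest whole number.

328

A map distance of 18 m.u. corresponds to a recombination frequency of 0.180.
The F1 is E m / e M, so e M is a parental gamete class with expected frequency (1 − r)/2 = 0.820/2 = 0.4100.
Expected number = 0.4100 × 800 = 328.00 ≈ 328.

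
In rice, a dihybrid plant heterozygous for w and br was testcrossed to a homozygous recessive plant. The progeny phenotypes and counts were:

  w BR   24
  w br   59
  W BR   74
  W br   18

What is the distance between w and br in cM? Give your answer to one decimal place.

The two most frequent classes, W BR (74) and w br (59), are the parental types, so the F1 was W BR / w br.
The recombinant classes are W br and w BR: 18 + 24 = 42.
Recombination frequency = 42/175 = 0.2400 ≈ 24.0%, i.e. 24.0 cM.

24.0 cM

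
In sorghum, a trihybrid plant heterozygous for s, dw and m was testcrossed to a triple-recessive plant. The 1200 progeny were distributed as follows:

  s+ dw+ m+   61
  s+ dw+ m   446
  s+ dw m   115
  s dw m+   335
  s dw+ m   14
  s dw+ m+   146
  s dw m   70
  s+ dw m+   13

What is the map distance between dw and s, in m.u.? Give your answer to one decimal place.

The two most frequent reciprocal classes, s+ dw+ m and s dw m+, are the parental types, so the F1 was s+ dw+ m / s dw m+.
The two rarest classes, s dw+ m and s+ dw m+, are the double crossovers. Comparing them with the parentals, only the s allele has switched, so s is the middle locus and the order is m – s – dw.
Crossovers in the s–dw interval produce the single-crossover classes s+ dw m and s dw+ m+ (115 + 146 = 261) plus the double crossovers (27).
RF(s–dw) = (261 + 27) / 1200 = 288/1200 = 0.2400 → 24.0 m.u.

24.0 m.u.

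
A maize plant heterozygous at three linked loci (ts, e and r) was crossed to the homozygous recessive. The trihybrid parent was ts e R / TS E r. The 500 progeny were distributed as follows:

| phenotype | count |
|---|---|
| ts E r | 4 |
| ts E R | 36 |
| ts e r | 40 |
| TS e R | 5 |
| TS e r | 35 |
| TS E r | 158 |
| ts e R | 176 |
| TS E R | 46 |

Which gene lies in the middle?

The two rarest classes, TS e R and ts E r, are the double crossovers. Comparing them with the parentals, only the ts allele has switched, so ts is the middle locus and the order is e – ts – r.

ts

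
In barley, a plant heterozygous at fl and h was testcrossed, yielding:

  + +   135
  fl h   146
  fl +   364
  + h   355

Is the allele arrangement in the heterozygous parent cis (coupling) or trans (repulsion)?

The two most frequent classes are + h (355) and fl + (364); these are the parental (non-recombinant) types.
So the F1 carried + h on one chromosome and fl + on the other — the recessive alleles are on opposite chromosomes (trans / repulsion).

trans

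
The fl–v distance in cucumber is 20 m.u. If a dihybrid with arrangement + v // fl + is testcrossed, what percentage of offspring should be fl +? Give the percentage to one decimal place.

A map distance of 20 m.u. corresponds to a recombination frequency of 0.200.
The F1 is + v / fl +, so fl + is a parental gamete class with expected frequency (1 − r)/2 = 0.800/2 = 0.4000.
That is 0.4000 = 40.0% of the progeny.

40.0%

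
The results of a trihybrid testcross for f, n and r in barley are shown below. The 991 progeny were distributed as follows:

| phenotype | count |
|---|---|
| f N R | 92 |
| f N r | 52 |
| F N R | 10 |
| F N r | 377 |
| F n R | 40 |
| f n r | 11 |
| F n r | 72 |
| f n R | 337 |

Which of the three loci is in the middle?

r

The two most frequent reciprocal classes, f n R and F N r, are the parental types, so the F1 was f n R / F N r.
The two rarest classes, f n r and F N R, are the double crossovers. Comparing them with the parentals, only the r allele has switched, so r is the middle locus and the order is n – r – f.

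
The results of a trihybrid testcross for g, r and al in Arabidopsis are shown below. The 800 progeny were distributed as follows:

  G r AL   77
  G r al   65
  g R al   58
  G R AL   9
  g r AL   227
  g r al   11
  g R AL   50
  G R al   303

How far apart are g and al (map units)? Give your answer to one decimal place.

The two most frequent reciprocal classes, G R al and g r AL, are the parental types, so the F1 was G R al / g r AL.
The two rarest classes, G R AL and g r al, are the double crossovers. Comparing them with the parentals, only the al allele has switched, so al is the middle locus and the order is r – al – g.
Crossovers in the al–g interval produce the single-crossover classes g R al and G r AL (58 + 77 = 135) plus the double crossovers (20).
RF(al–g) = (135 + 20) / 800 = 155/800 = 0.1938 → 19.4 map units.

19.4 map units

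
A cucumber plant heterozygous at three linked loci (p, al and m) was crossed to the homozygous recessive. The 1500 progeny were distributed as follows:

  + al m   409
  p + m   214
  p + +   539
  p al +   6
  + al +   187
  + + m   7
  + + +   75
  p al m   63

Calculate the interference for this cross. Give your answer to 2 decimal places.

The two most frequent reciprocal classes, + al m and p + +, are the parental types, so the F1 was + al m / p + +.
The two rarest classes, + + m and p al +, are the double crossovers. Comparing them with the parentals, only the al allele has switched, so al is the middle locus and the order is p – al – m.
p–al: (138 + 13)/1500 = 0.1007; al–m: (401 + 13)/1500 = 0.2760.
Expected DCO frequency = 0.1007 × 0.2760 ≈ 0.02779; observed = 13/1500 ≈ 0.00867.
Coefficient of coincidence = 0.00867/0.02779 ≈ 0.31; interference = 1 − 0.31 = 0.69.

0.69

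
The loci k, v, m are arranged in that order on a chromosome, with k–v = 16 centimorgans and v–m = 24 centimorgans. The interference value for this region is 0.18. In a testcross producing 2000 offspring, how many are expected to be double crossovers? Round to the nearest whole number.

63

Map distances give recombination frequencies of 0.160 and 0.240 for the two intervals.
With interference 0.18 (so coincidence = 0.82), expected double-crossover frequency = 0.160 × 0.240 × 0.82 = 0.03149.
Expected number = 0.03149 × 2000 = 62.98 ≈ 63.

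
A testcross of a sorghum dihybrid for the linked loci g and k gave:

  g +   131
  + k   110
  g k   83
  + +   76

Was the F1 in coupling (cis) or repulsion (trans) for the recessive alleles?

The two most frequent classes are + k (110) and g + (131); these are the parental (non-recombinant) types.
So the F1 carried + k on one chromosome and g + on the other — the recessive alleles are on opposite chromosomes (trans / repulsion).

trans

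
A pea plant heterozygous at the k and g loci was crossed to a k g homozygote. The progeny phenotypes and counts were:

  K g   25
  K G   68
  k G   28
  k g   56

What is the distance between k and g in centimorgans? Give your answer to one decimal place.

29.9 centimorgans

The two most frequent classes, K G (68) and k g (56), are the parental types, so the F1 was K G / k g.
The recombinant classes are K g and k G: 25 + 28 = 53.
Recombination frequency = 53/177 = 0.2994 ≈ 29.9%, i.e. 29.9 centimorgans.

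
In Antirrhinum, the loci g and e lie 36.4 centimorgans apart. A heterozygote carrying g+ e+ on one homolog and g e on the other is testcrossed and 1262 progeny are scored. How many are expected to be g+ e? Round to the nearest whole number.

230

A map distance of 36.4 centimorgans corresponds to a recombination frequency of 0.364.
The F1 is g+ e+ / g e, so g+ e is a recombinant gamete class with expected frequency r/2 = 0.364/2 = 0.1820.
Expected number = 0.1820 × 1262 = 229.68 ≈ 230.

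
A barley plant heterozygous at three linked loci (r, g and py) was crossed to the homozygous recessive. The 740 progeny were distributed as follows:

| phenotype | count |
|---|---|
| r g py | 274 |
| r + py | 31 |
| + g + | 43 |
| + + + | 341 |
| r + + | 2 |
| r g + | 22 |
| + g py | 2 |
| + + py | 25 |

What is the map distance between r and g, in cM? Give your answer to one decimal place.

10.5 cM

The two most frequent reciprocal classes, + + + and r g py, are the parental types, so the F1 was + + + / r g py.
The two rarest classes, r + + and + g py, are the double crossovers. Comparing them with the parentals, only the r allele has switched, so r is the middle locus and the order is g – r – py.
Crossovers in the g–r interval produce the single-crossover classes + g + and r + py (43 + 31 = 74) plus the double crossovers (4).
RF(g–r) = (74 + 4) / 740 = 78/740 = 0.1054 → 10.5 cM.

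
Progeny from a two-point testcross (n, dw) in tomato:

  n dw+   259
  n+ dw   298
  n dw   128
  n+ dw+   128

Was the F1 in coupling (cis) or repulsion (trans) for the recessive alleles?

trans

The two most frequent classes are n+ dw (298) and n dw+ (259); these are the parental (non-recombinant) types.
So the F1 carried n+ dw on one chromosome and n dw+ on the other — the recessive alleles are on opposite chromosomes (trans / repulsion).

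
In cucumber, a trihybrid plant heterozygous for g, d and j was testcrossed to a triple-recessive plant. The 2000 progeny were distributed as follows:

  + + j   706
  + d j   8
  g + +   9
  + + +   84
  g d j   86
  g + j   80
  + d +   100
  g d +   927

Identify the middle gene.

d

The two most frequent reciprocal classes, + + j and g d +, are the parental types, so the F1 was + + j / g d +.
The two rarest classes, + d j and g + +, are the double crossovers. Comparing them with the parentals, only the d allele has switched, so d is the middle locus and the order is j – d – g.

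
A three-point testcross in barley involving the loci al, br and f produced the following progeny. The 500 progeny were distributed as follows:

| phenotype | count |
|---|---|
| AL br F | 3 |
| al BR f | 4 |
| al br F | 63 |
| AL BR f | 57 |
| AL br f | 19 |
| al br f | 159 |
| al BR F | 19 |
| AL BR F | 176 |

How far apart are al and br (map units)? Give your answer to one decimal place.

The two most frequent reciprocal classes, al br f and AL BR F, are the parental types, so the F1 was al br f / AL BR F.
The two rarest classes, al BR f and AL br F, are the double crossovers. Comparing them with the parentals, only the br allele has switched, so br is the middle locus and the order is al – br – f.
Crossovers in the al–br interval produce the single-crossover classes AL br f and al BR F (19 + 19 = 38) plus the double crossovers (7).
RF(al–br) = (38 + 7) / 500 = 45/500 = 0.0900 → 9.0 map units.

9.0 map units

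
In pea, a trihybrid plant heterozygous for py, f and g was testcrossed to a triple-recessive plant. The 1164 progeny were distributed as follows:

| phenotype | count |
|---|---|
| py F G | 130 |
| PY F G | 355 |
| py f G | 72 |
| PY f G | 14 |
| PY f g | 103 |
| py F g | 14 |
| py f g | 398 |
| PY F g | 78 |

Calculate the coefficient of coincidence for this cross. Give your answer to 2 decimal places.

The two most frequent reciprocal classes, PY F G and py f g, are the parental types, so the F1 was PY F G / py f g.
The two rarest classes, PY f G and py F g, are the double crossovers. Comparing them with the parentals, only the f allele has switched, so f is the middle locus and the order is py – f – g.
py–f: (233 + 28)/1164 = 0.2242; f–g: (150 + 28)/1164 = 0.1529.
Expected DCO frequency = 0.2242 × 0.1529 ≈ 0.03428; observed = 28/1164 ≈ 0.02405.
Coefficient of coincidence = 0.02405/0.03428 ≈ 0.70.

0.70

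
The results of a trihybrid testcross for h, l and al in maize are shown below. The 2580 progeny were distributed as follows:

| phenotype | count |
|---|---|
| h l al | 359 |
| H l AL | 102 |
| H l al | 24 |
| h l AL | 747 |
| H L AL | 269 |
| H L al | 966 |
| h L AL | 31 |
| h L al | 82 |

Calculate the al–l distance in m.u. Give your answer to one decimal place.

The two most frequent reciprocal classes, h l AL and H L al, are the parental types, so the F1 was h l AL / H L al.
The two rarest classes, h L AL and H l al, are the double crossovers. Comparing them with the parentals, only the l allele has switched, so l is the middle locus and the order is al – l – h.
Crossovers in the al–l interval produce the single-crossover classes h l al and H L AL (359 + 269 = 628) plus the double crossovers (55).
RF(al–l) = (628 + 55) / 2580 = 683/2580 = 0.2647 → 26.5 m.u.

26.5 m.u.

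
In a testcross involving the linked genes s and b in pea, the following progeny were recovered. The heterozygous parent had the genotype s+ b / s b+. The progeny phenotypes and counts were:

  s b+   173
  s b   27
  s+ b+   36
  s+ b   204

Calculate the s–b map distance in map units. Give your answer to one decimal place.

14.3 map units

The recombinant classes are s+ b+ and s b: 36 + 27 = 63.
Recombination frequency = 63/440 = 0.1432 ≈ 14.3%, i.e. 14.3 map units.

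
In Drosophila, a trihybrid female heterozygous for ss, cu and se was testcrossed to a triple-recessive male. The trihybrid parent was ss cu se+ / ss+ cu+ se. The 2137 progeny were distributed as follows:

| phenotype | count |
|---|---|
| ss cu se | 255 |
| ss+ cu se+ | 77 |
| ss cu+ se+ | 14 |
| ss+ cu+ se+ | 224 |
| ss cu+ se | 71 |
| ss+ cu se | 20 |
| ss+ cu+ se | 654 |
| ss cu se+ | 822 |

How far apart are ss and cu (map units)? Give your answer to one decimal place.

The two rarest classes, ss cu+ se+ and ss+ cu se, are the double crossovers. Comparing them with the parentals, only the cu allele has switched, so cu is the middle locus and the order is ss – cu – se.
Crossovers in the ss–cu interval produce the single-crossover classes ss+ cu se+ and ss cu+ se (77 + 71 = 148) plus the double crossovers (34).
RF(ss–cu) = (148 + 34) / 2137 = 182/2137 = 0.0852 → 8.5 map units.

8.5 map units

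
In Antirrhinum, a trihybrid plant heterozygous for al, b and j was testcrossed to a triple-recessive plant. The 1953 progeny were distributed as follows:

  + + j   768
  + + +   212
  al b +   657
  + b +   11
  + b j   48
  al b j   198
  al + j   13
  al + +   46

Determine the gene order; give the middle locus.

al

The two most frequent reciprocal classes, al b + and + + j, are the parental types, so the F1 was al b + / + + j.
The two rarest classes, + b + and al + j, are the double crossovers. Comparing them with the parentals, only the al allele has switched, so al is the middle locus and the order is j – al – b.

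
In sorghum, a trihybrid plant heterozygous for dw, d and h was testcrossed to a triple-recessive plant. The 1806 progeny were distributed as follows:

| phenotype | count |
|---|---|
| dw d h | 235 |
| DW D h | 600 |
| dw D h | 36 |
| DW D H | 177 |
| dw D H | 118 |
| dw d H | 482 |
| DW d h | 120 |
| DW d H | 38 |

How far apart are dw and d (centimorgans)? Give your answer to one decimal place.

The two most frequent reciprocal classes, dw d H and DW D h, are the parental types, so the F1 was dw d H / DW D h.
The two rarest classes, DW d H and dw D h, are the double crossovers. Comparing them with the parentals, only the dw allele has switched, so dw is the middle locus and the order is h – dw – d.
Crossovers in the dw–d interval produce the single-crossover classes dw D H and DW d h (118 + 120 = 238) plus the double crossovers (74).
RF(dw–d) = (238 + 74) / 1806 = 312/1806 = 0.1728 → 17.3 centimorgans.

17.3 centimorgans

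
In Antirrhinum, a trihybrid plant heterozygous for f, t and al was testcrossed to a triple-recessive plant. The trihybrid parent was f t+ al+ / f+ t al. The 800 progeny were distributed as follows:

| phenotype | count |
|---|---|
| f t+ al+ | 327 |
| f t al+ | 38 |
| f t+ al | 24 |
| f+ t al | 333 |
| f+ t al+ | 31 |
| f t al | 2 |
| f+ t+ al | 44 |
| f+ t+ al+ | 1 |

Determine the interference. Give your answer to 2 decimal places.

The two rarest classes, f+ t+ al+ and f t al, are the double crossovers. Comparing them with the parentals, only the f allele has switched, so f is the middle locus and the order is al – f – t.
al–f: (55 + 3)/800 = 0.0725; f–t: (82 + 3)/800 = 0.1062.
Expected DCO frequency = 0.0725 × 0.1062 ≈ 0.00770; observed = 3/800 ≈ 0.00375.
Coefficient of coincidence = 0.00375/0.00770 ≈ 0.49; interference = 1 − 0.49 = 0.51.

0.51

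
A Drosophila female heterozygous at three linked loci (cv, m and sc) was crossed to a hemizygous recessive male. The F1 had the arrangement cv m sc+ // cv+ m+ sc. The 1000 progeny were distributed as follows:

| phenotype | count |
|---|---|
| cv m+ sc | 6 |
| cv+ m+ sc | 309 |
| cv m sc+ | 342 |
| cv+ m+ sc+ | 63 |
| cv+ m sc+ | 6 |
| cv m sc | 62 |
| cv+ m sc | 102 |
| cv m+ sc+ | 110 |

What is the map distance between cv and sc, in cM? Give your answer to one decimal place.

13.7 cM

The two rarest classes, cv+ m sc+ and cv m+ sc, are the double crossovers. Comparing them with the parentals, only the cv allele has switched, so cv is the middle locus and the order is sc – cv – m.
Crossovers in the sc–cv interval produce the single-crossover classes cv m sc and cv+ m+ sc+ (62 + 63 = 125) plus the double crossovers (12).
RF(sc–cv) = (125 + 12) / 1000 = 137/1000 = 0.1370 → 13.7 cM.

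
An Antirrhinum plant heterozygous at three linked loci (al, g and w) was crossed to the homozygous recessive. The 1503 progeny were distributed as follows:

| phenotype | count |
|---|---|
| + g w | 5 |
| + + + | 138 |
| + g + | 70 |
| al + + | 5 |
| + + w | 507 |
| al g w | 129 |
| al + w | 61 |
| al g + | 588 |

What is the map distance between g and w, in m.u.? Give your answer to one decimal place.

18.4 m.u.

The two most frequent reciprocal classes, al g + and + + w, are the parental types, so the F1 was al g + / + + w.
The two rarest classes, al + + and + g w, are the double crossovers. Comparing them with the parentals, only the g allele has switched, so g is the middle locus and the order is al – g – w.
Crossovers in the g–w interval produce the single-crossover classes al g w and + + + (129 + 138 = 267) plus the double crossovers (10).
RF(g–w) = (267 + 10) / 1503 = 277/1503 = 0.1843 → 18.4 m.u.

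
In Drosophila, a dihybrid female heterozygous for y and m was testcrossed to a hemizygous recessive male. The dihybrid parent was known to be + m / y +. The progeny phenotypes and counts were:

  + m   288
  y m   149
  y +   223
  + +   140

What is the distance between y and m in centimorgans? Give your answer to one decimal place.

The recombinant classes are + + and y m: 140 + 149 = 289.
Recombination frequency = 289/800 = 0.3613 ≈ 36.1%, i.e. 36.1 centimorgans.

36.1 centimorgans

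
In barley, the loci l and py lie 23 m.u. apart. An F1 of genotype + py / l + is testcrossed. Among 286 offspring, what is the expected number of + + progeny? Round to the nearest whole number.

A map distance of 23 m.u. corresponds to a recombination frequency of 0.230.
The F1 is + py / l +, so + + is a recombinant gamete class with expected frequency r/2 = 0.230/2 = 0.1150.
Expected number = 0.1150 × 286 = 32.89 ≈ 33.

33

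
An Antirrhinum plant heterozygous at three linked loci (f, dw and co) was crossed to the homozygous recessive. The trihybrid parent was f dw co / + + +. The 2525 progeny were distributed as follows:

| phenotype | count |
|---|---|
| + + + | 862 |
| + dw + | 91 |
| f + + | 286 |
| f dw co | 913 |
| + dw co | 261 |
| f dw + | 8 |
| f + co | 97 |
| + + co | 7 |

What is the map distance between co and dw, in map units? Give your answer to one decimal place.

The two rarest classes, f dw + and + + co, are the double crossovers. Comparing them with the parentals, only the co allele has switched, so co is the middle locus and the order is dw – co – f.
Crossovers in the dw–co interval produce the single-crossover classes f + co and + dw + (97 + 91 = 188) plus the double crossovers (15).
RF(dw–co) = (188 + 15) / 2525 = 203/2525 = 0.0804 → 8.0 map units.

8.0 map units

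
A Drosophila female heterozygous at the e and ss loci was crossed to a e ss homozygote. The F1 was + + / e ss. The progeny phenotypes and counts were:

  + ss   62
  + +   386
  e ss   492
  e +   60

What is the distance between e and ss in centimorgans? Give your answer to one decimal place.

12.2 centimorgans

The recombinant classes are + ss and e +: 62 + 60 = 122.
Recombination frequency = 122/1000 = 0.1220 ≈ 12.2%, i.e. 12.2 centimorgans.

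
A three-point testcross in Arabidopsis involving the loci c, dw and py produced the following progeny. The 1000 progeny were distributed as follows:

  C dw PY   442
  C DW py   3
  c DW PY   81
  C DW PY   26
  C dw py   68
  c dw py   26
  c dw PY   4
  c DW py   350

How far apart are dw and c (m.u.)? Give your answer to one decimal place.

The two most frequent reciprocal classes, c DW py and C dw PY, are the parental types, so the F1 was c DW py / C dw PY.
The two rarest classes, C DW py and c dw PY, are the double crossovers. Comparing them with the parentals, only the c allele has switched, so c is the middle locus and the order is dw – c – py.
Crossovers in the dw–c interval produce the single-crossover classes c dw py and C DW PY (26 + 26 = 52) plus the double crossovers (7).
RF(dw–c) = (52 + 7) / 1000 = 59/1000 = 0.0590 → 5.9 m.u.

5.9 m.u.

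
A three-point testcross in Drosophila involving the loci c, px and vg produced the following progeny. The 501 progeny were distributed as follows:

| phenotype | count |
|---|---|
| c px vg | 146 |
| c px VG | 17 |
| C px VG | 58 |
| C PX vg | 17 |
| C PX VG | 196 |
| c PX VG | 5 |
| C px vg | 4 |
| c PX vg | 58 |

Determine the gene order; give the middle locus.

c

The two most frequent reciprocal classes, c px vg and C PX VG, are the parental types, so the F1 was c px vg / C PX VG.
The two rarest classes, C px vg and c PX VG, are the double crossovers. Comparing them with the parentals, only the c allele has switched, so c is the middle locus and the order is vg – c – px.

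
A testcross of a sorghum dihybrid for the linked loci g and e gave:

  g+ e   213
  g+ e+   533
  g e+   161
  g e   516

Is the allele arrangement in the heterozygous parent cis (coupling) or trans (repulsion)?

The two most frequent classes are g+ e+ (533) and g e (516); these are the parental (non-recombinant) types.
So the F1 carried g+ e+ on one chromosome and g e on the other — the recessive alleles are on the same chromosome (cis / coupling).

cis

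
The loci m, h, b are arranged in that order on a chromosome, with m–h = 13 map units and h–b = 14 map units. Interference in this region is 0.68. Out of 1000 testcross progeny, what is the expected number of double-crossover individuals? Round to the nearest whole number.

6

Map distances give recombination frequencies of 0.130 and 0.140 for the two intervals.
With interference 0.68 (so coincidence = 0.32), expected double-crossover frequency = 0.130 × 0.140 × 0.32 = 0.00582.
Expected number = 0.00582 × 1000 = 5.82 ≈ 6.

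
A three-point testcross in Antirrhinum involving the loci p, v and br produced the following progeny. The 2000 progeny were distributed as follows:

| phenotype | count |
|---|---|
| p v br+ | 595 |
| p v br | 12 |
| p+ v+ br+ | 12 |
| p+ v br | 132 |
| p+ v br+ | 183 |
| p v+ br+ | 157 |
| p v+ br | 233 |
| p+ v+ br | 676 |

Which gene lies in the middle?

br

The two most frequent reciprocal classes, p v br+ and p+ v+ br, are the parental types, so the F1 was p v br+ / p+ v+ br.
The two rarest classes, p v br and p+ v+ br+, are the double crossovers. Comparing them with the parentals, only the br allele has switched, so br is the middle locus and the order is p – br – v.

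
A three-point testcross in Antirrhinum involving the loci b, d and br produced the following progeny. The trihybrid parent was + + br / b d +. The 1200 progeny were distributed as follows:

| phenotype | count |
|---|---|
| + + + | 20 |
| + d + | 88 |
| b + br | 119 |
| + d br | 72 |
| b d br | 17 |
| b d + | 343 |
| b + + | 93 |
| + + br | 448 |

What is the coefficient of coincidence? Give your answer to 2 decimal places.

0.90

The two rarest classes, + + + and b d br, are the double crossovers. Comparing them with the parentals, only the br allele has switched, so br is the middle locus and the order is d – br – b.
d–br: (165 + 37)/1200 = 0.1683; br–b: (207 + 37)/1200 = 0.2033.
Expected DCO frequency = 0.1683 × 0.2033 ≈ 0.03422; observed = 37/1200 ≈ 0.03083.
Coefficient of coincidence = 0.03083/0.03422 ≈ 0.90.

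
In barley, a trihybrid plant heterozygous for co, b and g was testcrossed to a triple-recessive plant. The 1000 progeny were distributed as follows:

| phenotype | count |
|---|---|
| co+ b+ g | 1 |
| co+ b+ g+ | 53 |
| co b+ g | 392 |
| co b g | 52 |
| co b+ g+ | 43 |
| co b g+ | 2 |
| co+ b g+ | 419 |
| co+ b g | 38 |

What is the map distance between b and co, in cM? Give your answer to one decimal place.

The two most frequent reciprocal classes, co+ b g+ and co b+ g, are the parental types, so the F1 was co+ b g+ / co b+ g.
The two rarest classes, co b g+ and co+ b+ g, are the double crossovers. Comparing them with the parentals, only the co allele has switched, so co is the middle locus and the order is b – co – g.
Crossovers in the b–co interval produce the single-crossover classes co+ b+ g+ and co b g (53 + 52 = 105) plus the double crossovers (3).
RF(b–co) = (105 + 3) / 1000 = 108/1000 = 0.1080 → 10.8 cM.

10.8 cM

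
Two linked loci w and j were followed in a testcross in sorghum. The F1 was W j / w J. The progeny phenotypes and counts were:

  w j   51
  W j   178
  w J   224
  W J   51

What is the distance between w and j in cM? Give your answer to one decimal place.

The recombinant classes are W J and w j: 51 + 51 = 102.
Recombination frequency = 102/504 = 0.2024 ≈ 20.2%, i.e. 20.2 cM.

20.2 cM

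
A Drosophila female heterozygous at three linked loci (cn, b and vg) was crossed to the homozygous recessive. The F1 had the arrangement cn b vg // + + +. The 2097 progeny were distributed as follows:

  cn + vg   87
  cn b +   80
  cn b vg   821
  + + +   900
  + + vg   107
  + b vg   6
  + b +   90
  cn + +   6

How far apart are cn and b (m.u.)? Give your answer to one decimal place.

9.0 m.u.

The two rarest classes, + b vg and cn + +, are the double crossovers. Comparing them with the parentals, only the cn allele has switched, so cn is the middle locus and the order is b – cn – vg.
Crossovers in the b–cn interval produce the single-crossover classes cn + vg and + b + (87 + 90 = 177) plus the double crossovers (12).
RF(b–cn) = (177 + 12) / 2097 = 189/2097 = 0.0901 → 9.0 m.u.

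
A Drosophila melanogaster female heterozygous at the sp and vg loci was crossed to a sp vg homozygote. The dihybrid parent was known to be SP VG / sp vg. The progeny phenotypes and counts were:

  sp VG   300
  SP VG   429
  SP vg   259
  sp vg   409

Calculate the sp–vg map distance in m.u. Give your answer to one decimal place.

40.0 m.u.

The recombinant classes are SP vg and sp VG: 259 + 300 = 559.
Recombination frequency = 559/1397 = 0.4001 ≈ 40.0%, i.e. 40.0 m.u.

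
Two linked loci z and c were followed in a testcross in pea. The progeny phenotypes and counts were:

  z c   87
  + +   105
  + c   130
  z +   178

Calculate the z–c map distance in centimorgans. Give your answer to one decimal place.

38.4 centimorgans

The two most frequent classes, + c (130) and z + (178), are the parental types, so the F1 was + c / z +.
The recombinant classes are + + and z c: 105 + 87 = 192.
Recombination frequency = 192/500 = 0.3840 ≈ 38.4%, i.e. 38.4 centimorgans.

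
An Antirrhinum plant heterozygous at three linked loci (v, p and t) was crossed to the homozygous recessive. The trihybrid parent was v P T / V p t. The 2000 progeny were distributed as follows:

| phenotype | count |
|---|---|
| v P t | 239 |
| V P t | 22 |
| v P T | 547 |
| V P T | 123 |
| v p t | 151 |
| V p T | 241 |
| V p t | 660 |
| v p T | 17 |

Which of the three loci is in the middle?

The two rarest classes, v p T and V P t, are the double crossovers. Comparing them with the parentals, only the p allele has switched, so p is the middle locus and the order is v – p – t.

p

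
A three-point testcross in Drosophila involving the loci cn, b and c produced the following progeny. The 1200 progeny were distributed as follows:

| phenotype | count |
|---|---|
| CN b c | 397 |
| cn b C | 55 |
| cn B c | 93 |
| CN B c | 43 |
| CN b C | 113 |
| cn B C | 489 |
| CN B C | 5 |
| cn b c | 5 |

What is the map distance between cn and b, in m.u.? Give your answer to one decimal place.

The two most frequent reciprocal classes, CN b c and cn B C, are the parental types, so the F1 was CN b c / cn B C.
The two rarest classes, cn b c and CN B C, are the double crossovers. Comparing them with the parentals, only the cn allele has switched, so cn is the middle locus and the order is b – cn – c.
Crossovers in the b–cn interval produce the single-crossover classes CN B c and cn b C (43 + 55 = 98) plus the double crossovers (10).
RF(b–cn) = (98 + 10) / 1200 = 108/1200 = 0.0900 → 9.0 m.u.

9.0 m.u.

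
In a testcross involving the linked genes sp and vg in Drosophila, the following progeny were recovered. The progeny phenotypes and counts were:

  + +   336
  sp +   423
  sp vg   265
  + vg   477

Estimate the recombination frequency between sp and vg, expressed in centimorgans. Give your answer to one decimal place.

The two most frequent classes, + vg (477) and sp + (423), are the parental types, so the F1 was + vg / sp +.
The recombinant classes are + + and sp vg: 336 + 265 = 601.
Recombination frequency = 601/1501 = 0.4004 ≈ 40.0%, i.e. 40.0 centimorgans.

40.0 centimorgans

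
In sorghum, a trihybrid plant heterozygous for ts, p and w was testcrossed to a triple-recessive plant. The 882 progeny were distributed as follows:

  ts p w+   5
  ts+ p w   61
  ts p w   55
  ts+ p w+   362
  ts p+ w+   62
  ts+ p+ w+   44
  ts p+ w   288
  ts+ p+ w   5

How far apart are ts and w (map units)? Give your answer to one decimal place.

15.1 map units

The two most frequent reciprocal classes, ts+ p w+ and ts p+ w, are the parental types, so the F1 was ts+ p w+ / ts p+ w.
The two rarest classes, ts p w+ and ts+ p+ w, are the double crossovers. Comparing them with the parentals, only the ts allele has switched, so ts is the middle locus and the order is w – ts – p.
Crossovers in the w–ts interval produce the single-crossover classes ts+ p w and ts p+ w+ (61 + 62 = 123) plus the double crossovers (10).
RF(w–ts) = (123 + 10) / 882 = 133/882 = 0.1508 → 15.1 map units.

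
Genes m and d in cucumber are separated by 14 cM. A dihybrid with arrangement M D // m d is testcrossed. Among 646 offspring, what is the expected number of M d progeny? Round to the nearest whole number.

A map distance of 14 cM corresponds to a recombination frequency of 0.140.
The F1 is M D / m d, so M d is a recombinant gamete class with expected frequency r/2 = 0.140/2 = 0.0700.
Expected number = 0.0700 × 646 = 45.22 ≈ 45.

45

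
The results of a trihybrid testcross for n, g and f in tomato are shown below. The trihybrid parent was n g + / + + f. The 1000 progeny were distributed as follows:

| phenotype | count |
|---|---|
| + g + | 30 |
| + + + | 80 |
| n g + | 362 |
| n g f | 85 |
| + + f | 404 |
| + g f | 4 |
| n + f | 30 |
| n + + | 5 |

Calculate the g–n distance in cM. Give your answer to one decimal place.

The two rarest classes, n + + and + g f, are the double crossovers. Comparing them with the parentals, only the g allele has switched, so g is the middle locus and the order is f – g – n.
Crossovers in the g–n interval produce the single-crossover classes + g + and n + f (30 + 30 = 60) plus the double crossovers (9).
RF(g–n) = (60 + 9) / 1000 = 69/1000 = 0.0690 → 6.9 cM.

6.9 cM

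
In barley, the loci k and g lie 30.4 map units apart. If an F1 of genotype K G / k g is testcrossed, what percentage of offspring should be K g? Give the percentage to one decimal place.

A map distance of 30.4 map units corresponds to a recombination frequency of 0.304.
The F1 is K G / k g, so K g is a recombinant gamete class with expected frequency r/2 = 0.304/2 = 0.1520.
That is 0.1520 = 15.2% of the progeny.

15.2%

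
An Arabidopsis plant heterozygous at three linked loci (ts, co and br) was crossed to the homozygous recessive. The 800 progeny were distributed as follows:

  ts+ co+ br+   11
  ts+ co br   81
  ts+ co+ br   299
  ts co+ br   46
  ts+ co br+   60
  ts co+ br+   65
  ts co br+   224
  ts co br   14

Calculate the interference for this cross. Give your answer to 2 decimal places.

The two most frequent reciprocal classes, ts+ co+ br and ts co br+, are the parental types, so the F1 was ts+ co+ br / ts co br+.
The two rarest classes, ts+ co+ br+ and ts co br, are the double crossovers. Comparing them with the parentals, only the br allele has switched, so br is the middle locus and the order is ts – br – co.
ts–br: (106 + 25)/800 = 0.1638; br–co: (146 + 25)/800 = 0.2137.
Expected DCO frequency = 0.1638 × 0.2137 ≈ 0.03500; observed = 25/800 ≈ 0.03125.
Coefficient of coincidence = 0.03125/0.03500 ≈ 0.89; interference = 1 − 0.89 = 0.11.

0.11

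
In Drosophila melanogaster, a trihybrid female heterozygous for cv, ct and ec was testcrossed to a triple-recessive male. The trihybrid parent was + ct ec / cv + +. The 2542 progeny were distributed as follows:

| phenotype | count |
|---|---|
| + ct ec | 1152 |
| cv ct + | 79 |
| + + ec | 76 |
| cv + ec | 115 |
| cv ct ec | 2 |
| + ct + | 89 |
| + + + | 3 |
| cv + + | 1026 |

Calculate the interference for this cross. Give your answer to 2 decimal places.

0.62

The two rarest classes, cv ct ec and + + +, are the double crossovers. Comparing them with the parentals, only the cv allele has switched, so cv is the middle locus and the order is ec – cv – ct.
ec–cv: (204 + 5)/2542 = 0.0822; cv–ct: (155 + 5)/2542 = 0.0629.
Expected DCO frequency = 0.0822 × 0.0629 ≈ 0.00517; observed = 5/2542 ≈ 0.00197.
Coefficient of coincidence = 0.00197/0.00517 ≈ 0.38; interference = 1 − 0.38 = 0.62.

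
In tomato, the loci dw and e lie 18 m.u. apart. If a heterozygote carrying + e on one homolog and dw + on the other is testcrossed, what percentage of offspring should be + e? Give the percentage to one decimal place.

A map distance of 18 m.u. corresponds to a recombination frequency of 0.180.
The F1 is + e / dw +, so + e is a parental gamete class with expected frequency (1 − r)/2 = 0.820/2 = 0.4100.
That is 0.4100 = 41.0% of the progeny.

41.0%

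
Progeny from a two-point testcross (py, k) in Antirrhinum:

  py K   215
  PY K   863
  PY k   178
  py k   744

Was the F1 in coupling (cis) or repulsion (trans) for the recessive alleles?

cis

The two most frequent classes are PY K (863) and py k (744); these are the parental (non-recombinant) types.
So the F1 carried PY K on one chromosome and py k on the other — the recessive alleles are on the same chromosome (cis / coupling).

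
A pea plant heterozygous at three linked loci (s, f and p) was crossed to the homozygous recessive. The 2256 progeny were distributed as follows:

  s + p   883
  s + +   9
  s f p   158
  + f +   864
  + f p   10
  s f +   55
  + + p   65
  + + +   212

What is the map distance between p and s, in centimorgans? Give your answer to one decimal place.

The two most frequent reciprocal classes, s + p and + f +, are the parental types, so the F1 was s + p / + f +.
The two rarest classes, s + + and + f p, are the double crossovers. Comparing them with the parentals, only the p allele has switched, so p is the middle locus and the order is f – p – s.
Crossovers in the p–s interval produce the single-crossover classes + + p and s f + (65 + 55 = 120) plus the double crossovers (19).
RF(p–s) = (120 + 19) / 2256 = 139/2256 = 0.0616 → 6.2 centimorgans.

6.2 centimorgans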